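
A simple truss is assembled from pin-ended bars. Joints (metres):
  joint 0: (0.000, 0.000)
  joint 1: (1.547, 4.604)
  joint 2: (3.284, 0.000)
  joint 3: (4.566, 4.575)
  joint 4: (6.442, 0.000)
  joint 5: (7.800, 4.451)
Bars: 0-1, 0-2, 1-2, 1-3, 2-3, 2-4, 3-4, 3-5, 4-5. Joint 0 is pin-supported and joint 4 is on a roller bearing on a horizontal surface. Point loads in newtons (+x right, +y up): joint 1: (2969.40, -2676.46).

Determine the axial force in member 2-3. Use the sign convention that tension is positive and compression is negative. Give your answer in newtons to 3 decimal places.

2852.433

N=6 nodes, M=9 members, R=3 reactions → 2N=12, M+R=12
member 0 (0-1): L=4.8570, (cx,cy)=(0.3185,0.9479)
member 1 (0-2): L=3.2840, (cx,cy)=(1.0000,0.0000)
member 2 (1-2): L=4.9208, (cx,cy)=(0.3530,-0.9356)
member 3 (1-3): L=3.0191, (cx,cy)=(1.0000,-0.0096)
member 4 (2-3): L=4.7512, (cx,cy)=(0.2698,0.9629)
member 5 (2-4): L=3.1580, (cx,cy)=(1.0000,0.0000)
member 6 (3-4): L=4.9447, (cx,cy)=(0.3794,-0.9252)
member 7 (3-5): L=3.2364, (cx,cy)=(0.9993,-0.0383)
member 8 (4-5): L=4.6536, (cx,cy)=(0.2918,0.9565)
solve A·x = −loads:
  F[0-1] = +93.3180 N (tension)
  F[0-2] = +2939.6771 N (tension)
  F[1-2] = -2935.6116 N (compression)
  F[1-3] = -1903.5131 N (compression)
  F[2-3] = +2852.4325 N (tension)
  F[2-4] = +1133.7674 N (tension)
  F[3-4] = -2988.3440 N (compression)
  F[3-5] = -0.0000 N (compression)
  F[4-5] = +0.0000 N (tension)
  Rx@0 = -2969.4000 N
  Ry@0 = -88.4579 N
  Ry@4 = +2764.9179 N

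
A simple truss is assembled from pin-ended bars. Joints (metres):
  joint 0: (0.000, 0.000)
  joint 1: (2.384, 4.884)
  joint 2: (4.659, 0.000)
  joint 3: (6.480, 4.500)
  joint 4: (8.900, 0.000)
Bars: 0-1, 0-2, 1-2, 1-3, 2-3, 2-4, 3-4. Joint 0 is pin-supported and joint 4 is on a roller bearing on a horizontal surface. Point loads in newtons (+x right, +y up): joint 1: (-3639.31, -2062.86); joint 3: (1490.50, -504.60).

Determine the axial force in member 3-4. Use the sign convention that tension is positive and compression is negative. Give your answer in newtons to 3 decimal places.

N=5 nodes, M=7 members, R=3 reactions → 2N=10, M+R=10
member 0 (0-1): L=5.4348, (cx,cy)=(0.4387,0.8987)
member 1 (0-2): L=4.6590, (cx,cy)=(1.0000,0.0000)
member 2 (1-2): L=5.3879, (cx,cy)=(0.4222,-0.9065)
member 3 (1-3): L=4.1140, (cx,cy)=(0.9956,-0.0933)
member 4 (2-3): L=4.8545, (cx,cy)=(0.3751,0.9270)
member 5 (2-4): L=4.2410, (cx,cy)=(1.0000,0.0000)
member 6 (3-4): L=5.1094, (cx,cy)=(0.4736,-0.8807)
solve A·x = −loads:
  F[0-1] = -3217.0250 N (compression)
  F[0-2] = -737.6439 N (compression)
  F[1-2] = +714.3277 N (tension)
  F[1-3] = +1934.9701 N (tension)
  F[2-3] = -698.5336 N (compression)
  F[2-4] = -173.9907 N (compression)
  F[3-4] = +367.3534 N (tension)
  Rx@0 = +2148.8100 N
  Ry@0 = +2890.9964 N
  Ry@4 = -323.5364 N

367.353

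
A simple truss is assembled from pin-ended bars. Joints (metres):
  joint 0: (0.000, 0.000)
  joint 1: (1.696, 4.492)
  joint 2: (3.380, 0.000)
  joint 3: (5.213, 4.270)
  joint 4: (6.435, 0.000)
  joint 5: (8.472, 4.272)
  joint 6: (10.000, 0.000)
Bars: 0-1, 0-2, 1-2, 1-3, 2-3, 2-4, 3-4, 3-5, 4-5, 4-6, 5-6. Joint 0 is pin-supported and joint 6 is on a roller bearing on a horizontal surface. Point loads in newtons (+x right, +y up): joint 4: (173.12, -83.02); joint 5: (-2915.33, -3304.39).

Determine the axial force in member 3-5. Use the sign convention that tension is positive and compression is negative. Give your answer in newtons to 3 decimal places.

N=7 nodes, M=11 members, R=3 reactions → 2N=14, M+R=14
member 0 (0-1): L=4.8015, (cx,cy)=(0.3532,0.9355)
member 1 (0-2): L=3.3800, (cx,cy)=(1.0000,0.0000)
member 2 (1-2): L=4.7973, (cx,cy)=(0.3510,-0.9364)
member 3 (1-3): L=3.5240, (cx,cy)=(0.9980,-0.0630)
member 4 (2-3): L=4.6468, (cx,cy)=(0.3945,0.9189)
member 5 (2-4): L=3.0550, (cx,cy)=(1.0000,0.0000)
member 6 (3-4): L=4.4414, (cx,cy)=(0.2751,-0.9614)
member 7 (3-5): L=3.2590, (cx,cy)=(1.0000,0.0006)
member 8 (4-5): L=4.7328, (cx,cy)=(0.4304,0.9026)
member 9 (4-6): L=3.5650, (cx,cy)=(1.0000,0.0000)
member 10 (5-6): L=4.5370, (cx,cy)=(0.3368,-0.9416)
solve A·x = −loads:
  F[0-1] = -1902.5777 N (compression)
  F[0-2] = -2070.1770 N (compression)
  F[1-2] = +1993.3770 N (tension)
  F[1-3] = -1374.5023 N (compression)
  F[2-3] = -2031.2360 N (compression)
  F[2-4] = -569.1869 N (compression)
  F[3-4] = +1849.6791 N (tension)
  F[3-5] = -2681.9395 N (compression)
  F[4-5] = -1878.1294 N (compression)
  F[4-6] = +574.9578 N (tension)
  F[5-6] = -1707.2047 N (compression)
  Rx@0 = +2742.2100 N
  Ry@0 = +1779.9364 N
  Ry@6 = +1607.4736 N

-2681.939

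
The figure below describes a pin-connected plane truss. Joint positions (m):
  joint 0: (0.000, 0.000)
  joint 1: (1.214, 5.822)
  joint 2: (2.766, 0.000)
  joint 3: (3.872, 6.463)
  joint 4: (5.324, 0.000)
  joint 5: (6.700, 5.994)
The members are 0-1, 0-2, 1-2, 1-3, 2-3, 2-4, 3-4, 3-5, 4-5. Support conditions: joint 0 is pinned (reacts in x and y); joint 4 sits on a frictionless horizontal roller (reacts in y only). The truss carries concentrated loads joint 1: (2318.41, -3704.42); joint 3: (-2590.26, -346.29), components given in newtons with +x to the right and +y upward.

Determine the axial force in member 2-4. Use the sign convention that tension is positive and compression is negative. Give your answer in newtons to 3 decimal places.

109.502

N=6 nodes, M=9 members, R=3 reactions → 2N=12, M+R=12
member 0 (0-1): L=5.9472, (cx,cy)=(0.2041,0.9789)
member 1 (0-2): L=2.7660, (cx,cy)=(1.0000,0.0000)
member 2 (1-2): L=6.0253, (cx,cy)=(0.2576,-0.9663)
member 3 (1-3): L=2.7342, (cx,cy)=(0.9721,0.2344)
member 4 (2-3): L=6.5570, (cx,cy)=(0.1687,0.9857)
member 5 (2-4): L=2.5580, (cx,cy)=(1.0000,0.0000)
member 6 (3-4): L=6.6241, (cx,cy)=(0.2192,-0.9757)
member 7 (3-5): L=2.8666, (cx,cy)=(0.9865,-0.1636)
member 8 (4-5): L=6.1499, (cx,cy)=(0.2237,0.9746)
solve A·x = −loads:
  F[0-1] = -3639.9497 N (compression)
  F[0-2] = +471.1687 N (tension)
  F[1-2] = -855.1391 N (compression)
  F[1-3] = -2922.6120 N (compression)
  F[2-3] = +838.2955 N (tension)
  F[2-4] = +109.5016 N (tension)
  F[3-4] = -499.5521 N (compression)
  F[3-5] = -0.0000 N (tension)
  F[4-5] = +0.0000 N (tension)
  Rx@0 = +271.8500 N
  Ry@0 = +3563.3070 N
  Ry@4 = +487.4030 N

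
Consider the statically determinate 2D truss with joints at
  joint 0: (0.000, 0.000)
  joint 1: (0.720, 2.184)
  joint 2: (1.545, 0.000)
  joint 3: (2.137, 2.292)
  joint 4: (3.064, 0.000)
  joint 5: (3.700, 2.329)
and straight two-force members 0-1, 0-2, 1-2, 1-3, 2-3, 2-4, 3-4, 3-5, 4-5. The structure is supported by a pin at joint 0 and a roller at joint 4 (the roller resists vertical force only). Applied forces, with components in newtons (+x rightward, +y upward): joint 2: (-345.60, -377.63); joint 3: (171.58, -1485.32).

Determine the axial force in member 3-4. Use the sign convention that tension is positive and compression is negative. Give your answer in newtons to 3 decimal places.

N=6 nodes, M=9 members, R=3 reactions → 2N=12, M+R=12
member 0 (0-1): L=2.2996, (cx,cy)=(0.3131,0.9497)
member 1 (0-2): L=1.5450, (cx,cy)=(1.0000,0.0000)
member 2 (1-2): L=2.3346, (cx,cy)=(0.3534,-0.9355)
member 3 (1-3): L=1.4211, (cx,cy)=(0.9971,0.0760)
member 4 (2-3): L=2.3672, (cx,cy)=(0.2501,0.9682)
member 5 (2-4): L=1.5190, (cx,cy)=(1.0000,0.0000)
member 6 (3-4): L=2.4724, (cx,cy)=(0.3749,-0.9270)
member 7 (3-5): L=1.5634, (cx,cy)=(0.9997,0.0237)
member 8 (4-5): L=2.4143, (cx,cy)=(0.2634,0.9647)
solve A·x = −loads:
  F[0-1] = -535.1472 N (compression)
  F[0-2] = -6.4680 N (compression)
  F[1-2] = +514.8201 N (tension)
  F[1-3] = -350.4904 N (compression)
  F[2-3] = -107.3870 N (compression)
  F[2-4] = +547.9124 N (tension)
  F[3-4] = -1461.3161 N (compression)
  F[3-5] = -0.0000 N (compression)
  F[4-5] = +0.0000 N (tension)
  Rx@0 = +174.0200 N
  Ry@0 = +508.2409 N
  Ry@4 = +1354.7091 N

-1461.316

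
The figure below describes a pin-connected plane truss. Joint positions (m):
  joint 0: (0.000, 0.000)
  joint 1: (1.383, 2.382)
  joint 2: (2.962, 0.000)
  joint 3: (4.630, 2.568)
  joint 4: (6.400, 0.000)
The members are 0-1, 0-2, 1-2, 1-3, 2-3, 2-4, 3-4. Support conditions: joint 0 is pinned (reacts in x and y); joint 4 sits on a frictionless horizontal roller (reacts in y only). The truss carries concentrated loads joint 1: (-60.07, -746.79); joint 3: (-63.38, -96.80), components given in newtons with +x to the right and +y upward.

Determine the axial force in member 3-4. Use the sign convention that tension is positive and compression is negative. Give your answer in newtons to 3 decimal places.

-223.007

N=5 nodes, M=7 members, R=3 reactions → 2N=10, M+R=10
member 0 (0-1): L=2.7544, (cx,cy)=(0.5021,0.8648)
member 1 (0-2): L=2.9620, (cx,cy)=(1.0000,0.0000)
member 2 (1-2): L=2.8578, (cx,cy)=(0.5525,-0.8335)
member 3 (1-3): L=3.2523, (cx,cy)=(0.9984,0.0572)
member 4 (2-3): L=3.0622, (cx,cy)=(0.5447,0.8386)
member 5 (2-4): L=3.4380, (cx,cy)=(1.0000,0.0000)
member 6 (3-4): L=3.1189, (cx,cy)=(0.5675,-0.8234)
solve A·x = −loads:
  F[0-1] = -763.1475 N (compression)
  F[0-2] = +259.7334 N (tension)
  F[1-2] = -121.7429 N (compression)
  F[1-3] = -256.2677 N (compression)
  F[2-3] = +120.9994 N (tension)
  F[2-4] = +126.5584 N (tension)
  F[3-4] = -223.0071 N (compression)
  Rx@0 = +123.4500 N
  Ry@0 = +659.9731 N
  Ry@4 = +183.6169 N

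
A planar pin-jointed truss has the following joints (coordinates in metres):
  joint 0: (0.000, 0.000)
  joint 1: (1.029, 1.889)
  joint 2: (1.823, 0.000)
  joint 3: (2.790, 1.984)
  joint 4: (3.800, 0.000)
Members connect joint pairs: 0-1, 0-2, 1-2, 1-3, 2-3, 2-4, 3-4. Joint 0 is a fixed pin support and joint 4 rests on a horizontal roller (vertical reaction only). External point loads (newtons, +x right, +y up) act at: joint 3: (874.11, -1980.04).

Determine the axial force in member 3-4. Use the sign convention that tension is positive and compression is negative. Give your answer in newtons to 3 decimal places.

-2143.412

N=5 nodes, M=7 members, R=3 reactions → 2N=10, M+R=10
member 0 (0-1): L=2.1511, (cx,cy)=(0.4784,0.8782)
member 1 (0-2): L=1.8230, (cx,cy)=(1.0000,0.0000)
member 2 (1-2): L=2.0491, (cx,cy)=(0.3875,-0.9219)
member 3 (1-3): L=1.7636, (cx,cy)=(0.9985,0.0539)
member 4 (2-3): L=2.2071, (cx,cy)=(0.4381,0.8989)
member 5 (2-4): L=1.9770, (cx,cy)=(1.0000,0.0000)
member 6 (3-4): L=2.2263, (cx,cy)=(0.4537,-0.8912)
solve A·x = −loads:
  F[0-1] = -79.5939 N (compression)
  F[0-2] = +912.1848 N (tension)
  F[1-2] = +71.9601 N (tension)
  F[1-3] = -66.0545 N (compression)
  F[2-3] = -73.7982 N (compression)
  F[2-4] = +972.4018 N (tension)
  F[3-4] = -2143.4117 N (compression)
  Rx@0 = -874.1100 N
  Ry@0 = +69.8964 N
  Ry@4 = +1910.1436 N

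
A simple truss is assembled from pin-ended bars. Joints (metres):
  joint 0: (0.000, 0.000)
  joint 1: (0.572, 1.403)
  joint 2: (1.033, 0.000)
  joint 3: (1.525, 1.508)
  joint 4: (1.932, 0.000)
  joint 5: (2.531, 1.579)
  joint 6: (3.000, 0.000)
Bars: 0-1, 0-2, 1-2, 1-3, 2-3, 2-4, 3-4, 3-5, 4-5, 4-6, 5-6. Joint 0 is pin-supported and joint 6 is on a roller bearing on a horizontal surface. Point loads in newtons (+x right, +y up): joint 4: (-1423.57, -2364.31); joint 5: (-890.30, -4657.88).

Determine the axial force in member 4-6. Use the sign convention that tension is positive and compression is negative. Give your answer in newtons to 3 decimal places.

1480.281

N=7 nodes, M=11 members, R=3 reactions → 2N=14, M+R=14
member 0 (0-1): L=1.5151, (cx,cy)=(0.3775,0.9260)
member 1 (0-2): L=1.0330, (cx,cy)=(1.0000,0.0000)
member 2 (1-2): L=1.4768, (cx,cy)=(0.3122,-0.9500)
member 3 (1-3): L=0.9588, (cx,cy)=(0.9940,0.1095)
member 4 (2-3): L=1.5862, (cx,cy)=(0.3102,0.9507)
member 5 (2-4): L=0.8990, (cx,cy)=(1.0000,0.0000)
member 6 (3-4): L=1.5620, (cx,cy)=(0.2606,-0.9655)
member 7 (3-5): L=1.0085, (cx,cy)=(0.9975,0.0704)
member 8 (4-5): L=1.6888, (cx,cy)=(0.3547,0.9350)
member 9 (4-6): L=1.0680, (cx,cy)=(1.0000,0.0000)
member 10 (5-6): L=1.6472, (cx,cy)=(0.2847,-0.9586)
solve A·x = −loads:
  F[0-1] = -2201.3763 N (compression)
  F[0-2] = -1482.7899 N (compression)
  F[1-2] = +1977.7118 N (tension)
  F[1-3] = -1457.2116 N (compression)
  F[2-3] = -1976.3545 N (compression)
  F[2-4] = -252.4191 N (compression)
  F[3-4] = +1924.0640 N (tension)
  F[3-5] = -2569.1798 N (compression)
  F[4-5] = +541.9484 N (tension)
  F[4-6] = +1480.2814 N (tension)
  F[5-6] = -5198.9124 N (compression)
  Rx@0 = +2313.8700 N
  Ry@0 = +2038.4708 N
  Ry@6 = +4983.7192 N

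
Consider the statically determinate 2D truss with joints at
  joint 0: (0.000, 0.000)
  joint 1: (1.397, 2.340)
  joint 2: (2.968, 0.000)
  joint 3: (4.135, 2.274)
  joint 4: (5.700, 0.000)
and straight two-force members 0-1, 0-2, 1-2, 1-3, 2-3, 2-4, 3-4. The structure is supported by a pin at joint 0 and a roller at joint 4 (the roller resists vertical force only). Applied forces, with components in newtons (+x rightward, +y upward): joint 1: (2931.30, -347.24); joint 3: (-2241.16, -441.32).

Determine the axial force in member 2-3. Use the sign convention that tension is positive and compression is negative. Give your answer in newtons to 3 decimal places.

N=5 nodes, M=7 members, R=3 reactions → 2N=10, M+R=10
member 0 (0-1): L=2.7253, (cx,cy)=(0.5126,0.8586)
member 1 (0-2): L=2.9680, (cx,cy)=(1.0000,0.0000)
member 2 (1-2): L=2.8184, (cx,cy)=(0.5574,-0.8302)
member 3 (1-3): L=2.7388, (cx,cy)=(0.9997,-0.0241)
member 4 (2-3): L=2.5560, (cx,cy)=(0.4566,0.8897)
member 5 (2-4): L=2.7320, (cx,cy)=(1.0000,0.0000)
member 6 (3-4): L=2.7605, (cx,cy)=(0.5669,-0.8238)
solve A·x = −loads:
  F[0-1] = -86.2243 N (compression)
  F[0-2] = +734.3391 N (tension)
  F[1-2] = -246.6683 N (compression)
  F[1-3] = -2838.8308 N (compression)
  F[2-3] = +230.1888 N (tension)
  F[2-4] = +491.7470 N (tension)
  F[3-4] = -867.3881 N (compression)
  Rx@0 = -690.1400 N
  Ry@0 = +74.0343 N
  Ry@4 = +714.5257 N

230.189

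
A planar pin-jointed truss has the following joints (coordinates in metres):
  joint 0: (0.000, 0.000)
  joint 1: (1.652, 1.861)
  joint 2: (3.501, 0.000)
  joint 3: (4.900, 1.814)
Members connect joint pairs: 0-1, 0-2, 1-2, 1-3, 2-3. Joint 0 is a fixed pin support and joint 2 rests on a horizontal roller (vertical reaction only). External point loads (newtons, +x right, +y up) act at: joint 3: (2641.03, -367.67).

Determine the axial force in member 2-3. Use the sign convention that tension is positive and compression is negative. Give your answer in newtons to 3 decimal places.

-411.458

N=4 nodes, M=5 members, R=3 reactions → 2N=8, M+R=8
member 0 (0-1): L=2.4885, (cx,cy)=(0.6639,0.7479)
member 1 (0-2): L=3.5010, (cx,cy)=(1.0000,0.0000)
member 2 (1-2): L=2.6234, (cx,cy)=(0.7048,-0.7094)
member 3 (1-3): L=3.2483, (cx,cy)=(0.9999,-0.0145)
member 4 (2-3): L=2.2908, (cx,cy)=(0.6107,0.7919)
solve A·x = −loads:
  F[0-1] = +2026.2524 N (tension)
  F[0-2] = +1295.8723 N (tension)
  F[1-2] = -2195.1122 N (compression)
  F[1-3] = +2892.6106 N (tension)
  F[2-3] = -411.4575 N (compression)
  Rx@0 = -2641.0300 N
  Ry@0 = -1515.3381 N
  Ry@2 = +1883.0081 N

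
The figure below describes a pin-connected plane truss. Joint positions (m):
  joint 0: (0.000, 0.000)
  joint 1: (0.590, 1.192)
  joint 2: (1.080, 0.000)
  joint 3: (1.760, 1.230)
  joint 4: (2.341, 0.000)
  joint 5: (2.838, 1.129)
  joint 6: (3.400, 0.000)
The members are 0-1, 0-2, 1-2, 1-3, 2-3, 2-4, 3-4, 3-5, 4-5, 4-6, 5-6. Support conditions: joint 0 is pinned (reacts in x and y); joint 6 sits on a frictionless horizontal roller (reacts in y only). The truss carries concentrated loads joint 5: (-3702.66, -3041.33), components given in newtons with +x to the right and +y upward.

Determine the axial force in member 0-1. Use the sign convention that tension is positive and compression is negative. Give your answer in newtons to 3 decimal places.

-1932.792

N=7 nodes, M=11 members, R=3 reactions → 2N=14, M+R=14
member 0 (0-1): L=1.3300, (cx,cy)=(0.4436,0.8962)
member 1 (0-2): L=1.0800, (cx,cy)=(1.0000,0.0000)
member 2 (1-2): L=1.2888, (cx,cy)=(0.3802,-0.9249)
member 3 (1-3): L=1.1706, (cx,cy)=(0.9995,0.0325)
member 4 (2-3): L=1.4055, (cx,cy)=(0.4838,0.8752)
member 5 (2-4): L=1.2610, (cx,cy)=(1.0000,0.0000)
member 6 (3-4): L=1.3603, (cx,cy)=(0.4271,-0.9042)
member 7 (3-5): L=1.0827, (cx,cy)=(0.9956,-0.0933)
member 8 (4-5): L=1.2336, (cx,cy)=(0.4029,0.9152)
member 9 (4-6): L=1.0590, (cx,cy)=(1.0000,0.0000)
member 10 (5-6): L=1.2611, (cx,cy)=(0.4456,-0.8952)
solve A·x = −loads:
  F[0-1] = -1932.7915 N (compression)
  F[0-2] = -2845.2718 N (compression)
  F[1-2] = +1818.4748 N (tension)
  F[1-3] = -1549.5952 N (compression)
  F[2-3] = -1921.8295 N (compression)
  F[2-4] = -1224.0436 N (compression)
  F[3-4] = +2273.1727 N (tension)
  F[3-5] = -3464.6104 N (compression)
  F[4-5] = -2245.7480 N (compression)
  F[4-6] = +651.6587 N (tension)
  F[5-6] = -1462.3411 N (compression)
  Rx@0 = +3702.6600 N
  Ry@0 = +1732.2149 N
  Ry@6 = +1309.1151 N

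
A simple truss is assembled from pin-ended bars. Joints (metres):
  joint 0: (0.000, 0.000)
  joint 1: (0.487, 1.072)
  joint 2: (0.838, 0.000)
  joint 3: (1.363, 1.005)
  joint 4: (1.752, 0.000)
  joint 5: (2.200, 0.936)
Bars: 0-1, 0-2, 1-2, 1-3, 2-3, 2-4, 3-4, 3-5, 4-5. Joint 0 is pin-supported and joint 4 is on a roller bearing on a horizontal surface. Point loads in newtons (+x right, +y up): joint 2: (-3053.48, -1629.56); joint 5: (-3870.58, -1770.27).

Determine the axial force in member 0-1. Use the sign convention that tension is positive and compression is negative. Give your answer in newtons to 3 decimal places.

-2707.767

N=6 nodes, M=9 members, R=3 reactions → 2N=12, M+R=12
member 0 (0-1): L=1.1774, (cx,cy)=(0.4136,0.9105)
member 1 (0-2): L=0.8380, (cx,cy)=(1.0000,0.0000)
member 2 (1-2): L=1.1280, (cx,cy)=(0.3112,-0.9504)
member 3 (1-3): L=0.8786, (cx,cy)=(0.9971,-0.0763)
member 4 (2-3): L=1.1339, (cx,cy)=(0.4630,0.8863)
member 5 (2-4): L=0.9140, (cx,cy)=(1.0000,0.0000)
member 6 (3-4): L=1.0777, (cx,cy)=(0.3610,-0.9326)
member 7 (3-5): L=0.8398, (cx,cy)=(0.9966,-0.0822)
member 8 (4-5): L=1.0377, (cx,cy)=(0.4317,0.9020)
solve A·x = −loads:
  F[0-1] = -2707.7672 N (compression)
  F[0-2] = -5804.0978 N (compression)
  F[1-2] = +2753.1627 N (tension)
  F[1-3] = -1982.4372 N (compression)
  F[2-3] = -1113.4666 N (compression)
  F[2-4] = -1378.3607 N (compression)
  F[3-4] = +1153.2613 N (tension)
  F[3-5] = -2918.3760 N (compression)
  F[4-5] = -2228.4161 N (compression)
  Rx@0 = +6924.0600 N
  Ry@0 = +2465.2967 N
  Ry@4 = +934.5333 N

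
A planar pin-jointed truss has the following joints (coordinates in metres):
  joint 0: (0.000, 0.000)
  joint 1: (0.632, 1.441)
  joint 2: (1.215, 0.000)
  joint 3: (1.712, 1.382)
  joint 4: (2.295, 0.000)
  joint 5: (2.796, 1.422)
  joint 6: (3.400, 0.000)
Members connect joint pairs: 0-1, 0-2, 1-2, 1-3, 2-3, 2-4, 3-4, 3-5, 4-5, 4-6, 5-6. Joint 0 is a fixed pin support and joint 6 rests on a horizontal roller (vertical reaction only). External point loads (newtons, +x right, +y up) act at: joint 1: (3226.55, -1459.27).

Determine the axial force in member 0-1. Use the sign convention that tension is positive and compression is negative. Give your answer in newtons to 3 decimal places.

N=7 nodes, M=11 members, R=3 reactions → 2N=14, M+R=14
member 0 (0-1): L=1.5735, (cx,cy)=(0.4017,0.9158)
member 1 (0-2): L=1.2150, (cx,cy)=(1.0000,0.0000)
member 2 (1-2): L=1.5545, (cx,cy)=(0.3750,-0.9270)
member 3 (1-3): L=1.0816, (cx,cy)=(0.9985,-0.0545)
member 4 (2-3): L=1.4687, (cx,cy)=(0.3384,0.9410)
member 5 (2-4): L=1.0800, (cx,cy)=(1.0000,0.0000)
member 6 (3-4): L=1.4999, (cx,cy)=(0.3887,-0.9214)
member 7 (3-5): L=1.0847, (cx,cy)=(0.9993,0.0369)
member 8 (4-5): L=1.5077, (cx,cy)=(0.3323,0.9432)
member 9 (4-6): L=1.1050, (cx,cy)=(1.0000,0.0000)
member 10 (5-6): L=1.5450, (cx,cy)=(0.3909,-0.9204)
solve A·x = −loads:
  F[0-1] = +195.9728 N (tension)
  F[0-2] = +3147.8371 N (tension)
  F[1-2] = -1618.0344 N (compression)
  F[1-3] = -2544.7854 N (compression)
  F[2-3] = +1593.9706 N (tension)
  F[2-4] = +2001.5873 N (tension)
  F[3-4] = -1830.2594 N (compression)
  F[3-5] = -1291.0750 N (compression)
  F[4-5] = +1787.9515 N (tension)
  F[4-6] = +696.0613 N (tension)
  F[5-6] = -1780.4413 N (compression)
  Rx@0 = -3226.5500 N
  Ry@0 = -179.4704 N
  Ry@6 = +1638.7404 N

195.973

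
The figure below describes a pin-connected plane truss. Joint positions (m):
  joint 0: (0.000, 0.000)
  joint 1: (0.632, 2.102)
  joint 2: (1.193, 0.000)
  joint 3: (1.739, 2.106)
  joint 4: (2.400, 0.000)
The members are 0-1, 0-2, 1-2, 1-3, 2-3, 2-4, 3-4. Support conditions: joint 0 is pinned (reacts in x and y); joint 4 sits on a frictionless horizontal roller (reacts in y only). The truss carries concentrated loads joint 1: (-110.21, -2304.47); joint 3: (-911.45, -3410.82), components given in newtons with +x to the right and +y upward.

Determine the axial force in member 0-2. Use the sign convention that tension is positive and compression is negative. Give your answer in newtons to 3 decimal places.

N=5 nodes, M=7 members, R=3 reactions → 2N=10, M+R=10
member 0 (0-1): L=2.1950, (cx,cy)=(0.2879,0.9577)
member 1 (0-2): L=1.1930, (cx,cy)=(1.0000,0.0000)
member 2 (1-2): L=2.1756, (cx,cy)=(0.2579,-0.9662)
member 3 (1-3): L=1.1070, (cx,cy)=(1.0000,0.0036)
member 4 (2-3): L=2.1756, (cx,cy)=(0.2510,0.9680)
member 5 (2-4): L=1.2070, (cx,cy)=(1.0000,0.0000)
member 6 (3-4): L=2.2073, (cx,cy)=(0.2995,-0.9541)
solve A·x = −loads:
  F[0-1] = -3689.5983 N (compression)
  F[0-2] = +40.6971 N (tension)
  F[1-2] = +1267.1064 N (tension)
  F[1-3] = -1278.8952 N (compression)
  F[2-3] = -1264.7301 N (compression)
  F[2-4] = +684.8362 N (tension)
  F[3-4] = -2286.8933 N (compression)
  Rx@0 = +1021.6600 N
  Ry@0 = +3533.3459 N
  Ry@4 = +2181.9441 N

40.697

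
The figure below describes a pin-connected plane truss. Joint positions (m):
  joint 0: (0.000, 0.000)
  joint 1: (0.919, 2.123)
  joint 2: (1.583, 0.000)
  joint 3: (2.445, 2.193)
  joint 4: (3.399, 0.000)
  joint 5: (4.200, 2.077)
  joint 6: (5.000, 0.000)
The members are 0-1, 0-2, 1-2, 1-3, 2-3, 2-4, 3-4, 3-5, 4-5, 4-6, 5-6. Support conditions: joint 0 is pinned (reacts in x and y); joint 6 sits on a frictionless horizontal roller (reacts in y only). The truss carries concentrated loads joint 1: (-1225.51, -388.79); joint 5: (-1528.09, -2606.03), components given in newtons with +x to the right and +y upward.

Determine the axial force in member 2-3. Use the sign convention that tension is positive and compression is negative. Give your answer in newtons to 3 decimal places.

-1609.390

N=7 nodes, M=11 members, R=3 reactions → 2N=14, M+R=14
member 0 (0-1): L=2.3134, (cx,cy)=(0.3973,0.9177)
member 1 (0-2): L=1.5830, (cx,cy)=(1.0000,0.0000)
member 2 (1-2): L=2.2244, (cx,cy)=(0.2985,-0.9544)
member 3 (1-3): L=1.5276, (cx,cy)=(0.9989,0.0458)
member 4 (2-3): L=2.3563, (cx,cy)=(0.3658,0.9307)
member 5 (2-4): L=1.8160, (cx,cy)=(1.0000,0.0000)
member 6 (3-4): L=2.3915, (cx,cy)=(0.3989,-0.9170)
member 7 (3-5): L=1.7588, (cx,cy)=(0.9978,-0.0660)
member 8 (4-5): L=2.2261, (cx,cy)=(0.3598,0.9330)
member 9 (4-6): L=1.6010, (cx,cy)=(1.0000,0.0000)
member 10 (5-6): L=2.2257, (cx,cy)=(0.3594,-0.9332)
solve A·x = −loads:
  F[0-1] = -2058.8415 N (compression)
  F[0-2] = -1935.7137 N (compression)
  F[1-2] = +1569.3857 N (tension)
  F[1-3] = -60.9104 N (compression)
  F[2-3] = -1609.3900 N (compression)
  F[2-4] = -878.4916 N (compression)
  F[3-4] = +1733.1247 N (tension)
  F[3-5] = -1343.8844 N (compression)
  F[4-5] = -1703.3469 N (compression)
  F[4-6] = +425.7697 N (tension)
  F[5-6] = -1184.5672 N (compression)
  Rx@0 = +2753.6000 N
  Ry@0 = +1889.4153 N
  Ry@6 = +1105.4047 N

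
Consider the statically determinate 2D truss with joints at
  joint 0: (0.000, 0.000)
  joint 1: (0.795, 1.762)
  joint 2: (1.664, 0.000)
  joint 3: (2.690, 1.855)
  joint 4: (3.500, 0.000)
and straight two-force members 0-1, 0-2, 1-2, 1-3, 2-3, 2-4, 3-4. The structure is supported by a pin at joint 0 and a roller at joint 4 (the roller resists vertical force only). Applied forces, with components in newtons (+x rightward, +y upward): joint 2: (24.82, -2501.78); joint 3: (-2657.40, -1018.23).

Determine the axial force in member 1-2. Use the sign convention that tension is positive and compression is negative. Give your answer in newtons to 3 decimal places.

N=5 nodes, M=7 members, R=3 reactions → 2N=10, M+R=10
member 0 (0-1): L=1.9330, (cx,cy)=(0.4113,0.9115)
member 1 (0-2): L=1.6640, (cx,cy)=(1.0000,0.0000)
member 2 (1-2): L=1.9646, (cx,cy)=(0.4423,-0.8969)
member 3 (1-3): L=1.8973, (cx,cy)=(0.9988,0.0490)
member 4 (2-3): L=2.1198, (cx,cy)=(0.4840,0.8751)
member 5 (2-4): L=1.8360, (cx,cy)=(1.0000,0.0000)
member 6 (3-4): L=2.0241, (cx,cy)=(0.4002,-0.9164)
solve A·x = −loads:
  F[0-1] = -3243.4281 N (compression)
  F[0-2] = -1298.6621 N (compression)
  F[1-2] = +3147.2667 N (tension)
  F[1-3] = -2729.2994 N (compression)
  F[2-3] = -366.6781 N (compression)
  F[2-4] = +246.0907 N (tension)
  F[3-4] = -614.9642 N (compression)
  Rx@0 = +2632.5800 N
  Ry@0 = +2956.4318 N
  Ry@4 = +563.5782 N

3147.267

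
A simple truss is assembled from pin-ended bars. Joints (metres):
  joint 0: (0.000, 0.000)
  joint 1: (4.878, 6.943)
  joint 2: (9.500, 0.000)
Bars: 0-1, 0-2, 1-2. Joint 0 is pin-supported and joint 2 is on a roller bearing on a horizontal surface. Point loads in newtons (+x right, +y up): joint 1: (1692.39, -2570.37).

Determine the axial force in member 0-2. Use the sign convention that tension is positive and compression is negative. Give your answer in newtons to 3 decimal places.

1702.003

N=3 nodes, M=3 members, R=3 reactions → 2N=6, M+R=6
member 0 (0-1): L=8.4853, (cx,cy)=(0.5749,0.8182)
member 1 (0-2): L=9.5000, (cx,cy)=(1.0000,0.0000)
member 2 (1-2): L=8.3408, (cx,cy)=(0.5541,-0.8324)
solve A·x = −loads:
  F[0-1] = -16.7222 N (compression)
  F[0-2] = +1702.0032 N (tension)
  F[1-2] = -3071.3946 N (compression)
  Rx@0 = -1692.3900 N
  Ry@0 = +13.6828 N
  Ry@2 = +2556.6872 N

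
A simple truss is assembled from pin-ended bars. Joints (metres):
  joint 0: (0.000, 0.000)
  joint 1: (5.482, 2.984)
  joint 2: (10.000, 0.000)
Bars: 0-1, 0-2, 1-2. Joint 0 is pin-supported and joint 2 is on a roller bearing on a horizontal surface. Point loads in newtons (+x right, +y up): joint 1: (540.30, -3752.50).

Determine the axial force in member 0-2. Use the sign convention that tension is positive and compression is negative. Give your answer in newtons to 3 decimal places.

N=3 nodes, M=3 members, R=3 reactions → 2N=6, M+R=6
member 0 (0-1): L=6.2415, (cx,cy)=(0.8783,0.4781)
member 1 (0-2): L=10.0000, (cx,cy)=(1.0000,0.0000)
member 2 (1-2): L=5.4145, (cx,cy)=(0.8344,-0.5511)
solve A·x = −loads:
  F[0-1] = -3208.9322 N (compression)
  F[0-2] = +3358.7424 N (tension)
  F[1-2] = -4025.1968 N (compression)
  Rx@0 = -540.3000 N
  Ry@0 = +1534.1540 N
  Ry@2 = +2218.3460 N

3358.742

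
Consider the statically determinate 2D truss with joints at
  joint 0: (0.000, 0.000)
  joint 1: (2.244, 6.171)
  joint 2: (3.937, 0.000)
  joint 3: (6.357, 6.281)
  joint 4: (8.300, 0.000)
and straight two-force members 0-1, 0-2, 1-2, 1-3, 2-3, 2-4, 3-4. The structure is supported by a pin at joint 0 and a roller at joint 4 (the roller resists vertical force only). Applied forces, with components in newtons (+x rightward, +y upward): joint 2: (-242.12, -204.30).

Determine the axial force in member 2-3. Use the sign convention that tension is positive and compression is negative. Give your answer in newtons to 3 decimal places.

N=5 nodes, M=7 members, R=3 reactions → 2N=10, M+R=10
member 0 (0-1): L=6.5663, (cx,cy)=(0.3417,0.9398)
member 1 (0-2): L=3.9370, (cx,cy)=(1.0000,0.0000)
member 2 (1-2): L=6.3990, (cx,cy)=(0.2646,-0.9644)
member 3 (1-3): L=4.1145, (cx,cy)=(0.9996,0.0267)
member 4 (2-3): L=6.7311, (cx,cy)=(0.3595,0.9331)
member 5 (2-4): L=4.3630, (cx,cy)=(1.0000,0.0000)
member 6 (3-4): L=6.5747, (cx,cy)=(0.2955,-0.9553)
solve A·x = −loads:
  F[0-1] = -114.2729 N (compression)
  F[0-2] = -203.0680 N (compression)
  F[1-2] = +109.4749 N (tension)
  F[1-3] = -68.0402 N (compression)
  F[2-3] = +105.8005 N (tension)
  F[2-4] = +29.9778 N (tension)
  F[3-4] = -101.4380 N (compression)
  Rx@0 = +242.1200 N
  Ry@0 = +107.3929 N
  Ry@4 = +96.9071 N

105.801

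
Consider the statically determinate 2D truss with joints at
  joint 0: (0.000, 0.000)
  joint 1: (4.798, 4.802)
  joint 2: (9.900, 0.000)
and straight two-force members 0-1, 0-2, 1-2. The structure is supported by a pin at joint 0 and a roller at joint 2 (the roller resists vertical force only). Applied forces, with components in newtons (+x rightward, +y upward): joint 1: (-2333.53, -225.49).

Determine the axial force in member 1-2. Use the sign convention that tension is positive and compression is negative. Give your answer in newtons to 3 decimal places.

1492.029

N=3 nodes, M=3 members, R=3 reactions → 2N=6, M+R=6
member 0 (0-1): L=6.7882, (cx,cy)=(0.7068,0.7074)
member 1 (0-2): L=9.9000, (cx,cy)=(1.0000,0.0000)
member 2 (1-2): L=7.0064, (cx,cy)=(0.7282,-0.6854)
solve A·x = −loads:
  F[0-1] = -1764.3265 N (compression)
  F[0-2] = -1086.4827 N (compression)
  F[1-2] = +1492.0285 N (tension)
  Rx@0 = +2333.5300 N
  Ry@0 = +1248.0870 N
  Ry@2 = -1022.5970 N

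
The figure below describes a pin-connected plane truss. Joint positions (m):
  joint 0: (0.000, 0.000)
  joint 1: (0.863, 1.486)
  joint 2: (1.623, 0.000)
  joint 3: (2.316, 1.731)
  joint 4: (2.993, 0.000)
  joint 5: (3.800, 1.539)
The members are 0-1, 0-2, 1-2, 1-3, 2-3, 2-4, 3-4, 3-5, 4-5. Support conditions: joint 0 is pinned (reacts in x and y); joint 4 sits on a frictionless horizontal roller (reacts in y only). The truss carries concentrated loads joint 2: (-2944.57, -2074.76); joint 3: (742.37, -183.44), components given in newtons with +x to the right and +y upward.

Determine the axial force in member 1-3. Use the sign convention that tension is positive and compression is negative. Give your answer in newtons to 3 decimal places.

-572.889

N=6 nodes, M=9 members, R=3 reactions → 2N=12, M+R=12
member 0 (0-1): L=1.7184, (cx,cy)=(0.5022,0.8647)
member 1 (0-2): L=1.6230, (cx,cy)=(1.0000,0.0000)
member 2 (1-2): L=1.6691, (cx,cy)=(0.4553,-0.8903)
member 3 (1-3): L=1.4735, (cx,cy)=(0.9861,0.1663)
member 4 (2-3): L=1.8646, (cx,cy)=(0.3717,0.9284)
member 5 (2-4): L=1.3700, (cx,cy)=(1.0000,0.0000)
member 6 (3-4): L=1.8587, (cx,cy)=(0.3642,-0.9313)
member 7 (3-5): L=1.4964, (cx,cy)=(0.9917,-0.1283)
member 8 (4-5): L=1.7377, (cx,cy)=(0.4644,0.8856)
solve A·x = −loads:
  F[0-1] = -649.7076 N (compression)
  F[0-2] = -1875.9131 N (compression)
  F[1-2] = +524.0606 N (tension)
  F[1-3] = -572.8888 N (compression)
  F[2-3] = +1732.2705 N (tension)
  F[2-4] = +663.4547 N (tension)
  F[3-4] = -1821.4916 N (compression)
  F[3-5] = +0.0000 N (tension)
  F[4-5] = -0.0000 N (compression)
  Rx@0 = +2202.2000 N
  Ry@0 = +561.8335 N
  Ry@4 = +1696.3665 N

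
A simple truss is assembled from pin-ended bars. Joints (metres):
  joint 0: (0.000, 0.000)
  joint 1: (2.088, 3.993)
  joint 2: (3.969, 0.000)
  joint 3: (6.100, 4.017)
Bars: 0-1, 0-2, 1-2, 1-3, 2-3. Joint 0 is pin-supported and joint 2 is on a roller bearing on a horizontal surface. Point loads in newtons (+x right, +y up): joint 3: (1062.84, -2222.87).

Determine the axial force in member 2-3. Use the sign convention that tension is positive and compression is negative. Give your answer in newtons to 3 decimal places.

-2531.521

N=4 nodes, M=5 members, R=3 reactions → 2N=8, M+R=8
member 0 (0-1): L=4.5060, (cx,cy)=(0.4634,0.8862)
member 1 (0-2): L=3.9690, (cx,cy)=(1.0000,0.0000)
member 2 (1-2): L=4.4139, (cx,cy)=(0.4262,-0.9046)
member 3 (1-3): L=4.0121, (cx,cy)=(1.0000,0.0060)
member 4 (2-3): L=4.5472, (cx,cy)=(0.4686,0.8834)
solve A·x = −loads:
  F[0-1] = +2560.6940 N (tension)
  F[0-2] = -123.7470 N (compression)
  F[1-2] = -2493.4774 N (compression)
  F[1-3] = +2249.2403 N (tension)
  F[2-3] = -2531.5211 N (compression)
  Rx@0 = -1062.8400 N
  Ry@0 = -2269.1772 N
  Ry@2 = +4492.0472 N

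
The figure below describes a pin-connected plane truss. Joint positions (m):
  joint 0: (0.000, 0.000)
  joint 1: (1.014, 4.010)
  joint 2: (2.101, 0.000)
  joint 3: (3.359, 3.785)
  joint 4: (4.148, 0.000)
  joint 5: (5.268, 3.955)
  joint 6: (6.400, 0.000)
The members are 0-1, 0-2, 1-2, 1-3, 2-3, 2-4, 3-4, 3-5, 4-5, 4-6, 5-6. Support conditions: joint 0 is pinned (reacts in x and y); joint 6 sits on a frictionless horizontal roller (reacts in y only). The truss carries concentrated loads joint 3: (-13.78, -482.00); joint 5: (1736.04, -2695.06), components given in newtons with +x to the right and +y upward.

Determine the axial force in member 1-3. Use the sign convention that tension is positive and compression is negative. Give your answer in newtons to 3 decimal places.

N=7 nodes, M=11 members, R=3 reactions → 2N=14, M+R=14
member 0 (0-1): L=4.1362, (cx,cy)=(0.2452,0.9695)
member 1 (0-2): L=2.1010, (cx,cy)=(1.0000,0.0000)
member 2 (1-2): L=4.1547, (cx,cy)=(0.2616,-0.9652)
member 3 (1-3): L=2.3558, (cx,cy)=(0.9954,-0.0955)
member 4 (2-3): L=3.9886, (cx,cy)=(0.3154,0.9490)
member 5 (2-4): L=2.0470, (cx,cy)=(1.0000,0.0000)
member 6 (3-4): L=3.8664, (cx,cy)=(0.2041,-0.9790)
member 7 (3-5): L=1.9166, (cx,cy)=(0.9961,0.0887)
member 8 (4-5): L=4.1105, (cx,cy)=(0.2725,0.9622)
member 9 (4-6): L=2.2520, (cx,cy)=(1.0000,0.0000)
member 10 (5-6): L=4.1138, (cx,cy)=(0.2752,-0.9614)
solve A·x = −loads:
  F[0-1] = +370.2532 N (tension)
  F[0-2] = +1631.4919 N (tension)
  F[1-2] = -391.1048 N (compression)
  F[1-3] = +193.9798 N (tension)
  F[2-3] = +397.7854 N (tension)
  F[2-4] = +1403.7054 N (tension)
  F[3-4] = -813.6956 N (compression)
  F[3-5] = +500.3560 N (tension)
  F[4-5] = +827.8972 N (tension)
  F[4-6] = +1012.0781 N (tension)
  F[5-6] = -3678.0026 N (compression)
  Rx@0 = -1722.2600 N
  Ry@0 = -358.9548 N
  Ry@6 = +3536.0148 N

193.980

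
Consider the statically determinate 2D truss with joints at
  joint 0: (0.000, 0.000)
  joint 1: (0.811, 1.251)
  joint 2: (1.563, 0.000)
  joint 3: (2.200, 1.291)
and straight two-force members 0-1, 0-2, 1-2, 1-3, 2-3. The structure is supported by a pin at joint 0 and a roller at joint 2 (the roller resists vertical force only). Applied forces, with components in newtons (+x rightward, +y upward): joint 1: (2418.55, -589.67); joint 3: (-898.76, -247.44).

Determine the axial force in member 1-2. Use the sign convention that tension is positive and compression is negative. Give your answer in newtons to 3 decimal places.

-1893.559

N=4 nodes, M=5 members, R=3 reactions → 2N=8, M+R=8
member 0 (0-1): L=1.4909, (cx,cy)=(0.5440,0.8391)
member 1 (0-2): L=1.5630, (cx,cy)=(1.0000,0.0000)
member 2 (1-2): L=1.4596, (cx,cy)=(0.5152,-0.8571)
member 3 (1-3): L=1.3896, (cx,cy)=(0.9996,0.0288)
member 4 (2-3): L=1.4396, (cx,cy)=(0.4425,0.8968)
solve A·x = −loads:
  F[0-1] = +1204.3268 N (tension)
  F[0-2] = +864.6673 N (tension)
  F[1-2] = -1893.5590 N (compression)
  F[1-3] = -788.1907 N (compression)
  F[2-3] = -250.6213 N (compression)
  Rx@0 = -1519.7900 N
  Ry@0 = -1010.5530 N
  Ry@2 = +1847.6630 N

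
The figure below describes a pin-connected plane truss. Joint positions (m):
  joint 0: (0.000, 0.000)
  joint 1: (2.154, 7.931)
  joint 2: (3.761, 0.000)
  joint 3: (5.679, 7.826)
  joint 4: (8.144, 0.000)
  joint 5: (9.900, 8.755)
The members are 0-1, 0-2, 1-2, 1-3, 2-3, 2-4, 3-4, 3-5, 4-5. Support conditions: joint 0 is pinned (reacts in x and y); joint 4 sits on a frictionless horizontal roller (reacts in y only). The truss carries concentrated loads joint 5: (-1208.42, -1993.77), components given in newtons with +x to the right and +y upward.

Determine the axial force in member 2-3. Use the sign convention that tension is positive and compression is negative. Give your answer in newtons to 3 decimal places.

-907.628

N=6 nodes, M=9 members, R=3 reactions → 2N=12, M+R=12
member 0 (0-1): L=8.2183, (cx,cy)=(0.2621,0.9650)
member 1 (0-2): L=3.7610, (cx,cy)=(1.0000,0.0000)
member 2 (1-2): L=8.0922, (cx,cy)=(0.1986,-0.9801)
member 3 (1-3): L=3.5266, (cx,cy)=(0.9996,-0.0298)
member 4 (2-3): L=8.0576, (cx,cy)=(0.2380,0.9713)
member 5 (2-4): L=4.3830, (cx,cy)=(1.0000,0.0000)
member 6 (3-4): L=8.2050, (cx,cy)=(0.3004,-0.9538)
member 7 (3-5): L=4.3220, (cx,cy)=(0.9766,0.2149)
member 8 (4-5): L=8.9294, (cx,cy)=(0.1967,0.9805)
solve A·x = −loads:
  F[0-1] = -900.6731 N (compression)
  F[0-2] = -972.3554 N (compression)
  F[1-2] = +899.4532 N (tension)
  F[1-3] = -414.8683 N (compression)
  F[2-3] = -907.6276 N (compression)
  F[2-4] = -577.6876 N (compression)
  F[3-4] = +716.0999 N (tension)
  F[3-5] = -866.1115 N (compression)
  F[4-5] = -1843.6034 N (compression)
  Rx@0 = +1208.4200 N
  Ry@0 = +869.1868 N
  Ry@4 = +1124.5832 N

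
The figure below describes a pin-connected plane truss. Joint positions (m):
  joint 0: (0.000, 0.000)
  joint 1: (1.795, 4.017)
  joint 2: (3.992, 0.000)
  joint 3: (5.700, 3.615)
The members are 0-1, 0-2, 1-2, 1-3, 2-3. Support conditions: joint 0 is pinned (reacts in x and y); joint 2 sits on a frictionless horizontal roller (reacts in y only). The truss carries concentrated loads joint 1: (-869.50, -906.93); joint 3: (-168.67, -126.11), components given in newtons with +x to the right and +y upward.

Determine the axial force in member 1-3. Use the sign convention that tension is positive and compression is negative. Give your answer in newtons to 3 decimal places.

-104.576

N=4 nodes, M=5 members, R=3 reactions → 2N=8, M+R=8
member 0 (0-1): L=4.3998, (cx,cy)=(0.4080,0.9130)
member 1 (0-2): L=3.9920, (cx,cy)=(1.0000,0.0000)
member 2 (1-2): L=4.5785, (cx,cy)=(0.4798,-0.8774)
member 3 (1-3): L=3.9256, (cx,cy)=(0.9947,-0.1024)
member 4 (2-3): L=3.9982, (cx,cy)=(0.4272,0.9042)
solve A·x = −loads:
  F[0-1] = -1613.2181 N (compression)
  F[0-2] = -380.0217 N (compression)
  F[1-2] = +657.2477 N (tension)
  F[1-3] = -104.5761 N (compression)
  F[2-3] = -151.3216 N (compression)
  Rx@0 = +1038.1700 N
  Ry@0 = +1472.8589 N
  Ry@2 = -439.8189 N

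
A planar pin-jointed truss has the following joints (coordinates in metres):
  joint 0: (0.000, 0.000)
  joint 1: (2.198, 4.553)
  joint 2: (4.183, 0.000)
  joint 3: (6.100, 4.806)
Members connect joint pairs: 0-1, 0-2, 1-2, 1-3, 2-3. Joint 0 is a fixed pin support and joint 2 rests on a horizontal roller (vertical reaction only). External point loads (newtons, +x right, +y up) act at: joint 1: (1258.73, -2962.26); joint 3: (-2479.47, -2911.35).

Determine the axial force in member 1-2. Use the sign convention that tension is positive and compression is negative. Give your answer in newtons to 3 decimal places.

N=4 nodes, M=5 members, R=3 reactions → 2N=8, M+R=8
member 0 (0-1): L=5.0558, (cx,cy)=(0.4347,0.9006)
member 1 (0-2): L=4.1830, (cx,cy)=(1.0000,0.0000)
member 2 (1-2): L=4.9669, (cx,cy)=(0.3996,-0.9167)
member 3 (1-3): L=3.9102, (cx,cy)=(0.9979,0.0647)
member 4 (2-3): L=5.1742, (cx,cy)=(0.3705,0.9288)
solve A·x = −loads:
  F[0-1] = -1721.3566 N (compression)
  F[0-2] = -472.3818 N (compression)
  F[1-2] = -1636.1719 N (compression)
  F[1-3] = -1356.0398 N (compression)
  F[2-3] = -3039.9448 N (compression)
  Rx@0 = +1220.7400 N
  Ry@0 = +1550.1705 N
  Ry@2 = +4323.4395 N

-1636.172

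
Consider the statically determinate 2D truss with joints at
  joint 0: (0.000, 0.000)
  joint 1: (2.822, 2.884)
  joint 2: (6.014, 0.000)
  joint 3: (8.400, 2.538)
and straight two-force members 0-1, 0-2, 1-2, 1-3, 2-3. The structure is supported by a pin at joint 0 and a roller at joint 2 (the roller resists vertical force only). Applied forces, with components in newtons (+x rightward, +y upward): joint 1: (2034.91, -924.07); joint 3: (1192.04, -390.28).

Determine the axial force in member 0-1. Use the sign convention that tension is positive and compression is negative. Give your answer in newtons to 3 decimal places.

1599.550

N=4 nodes, M=5 members, R=3 reactions → 2N=8, M+R=8
member 0 (0-1): L=4.0350, (cx,cy)=(0.6994,0.7147)
member 1 (0-2): L=6.0140, (cx,cy)=(1.0000,0.0000)
member 2 (1-2): L=4.3019, (cx,cy)=(0.7420,-0.6704)
member 3 (1-3): L=5.5887, (cx,cy)=(0.9981,-0.0619)
member 4 (2-3): L=3.4835, (cx,cy)=(0.6850,0.7286)
solve A·x = −loads:
  F[0-1] = +1599.5498 N (tension)
  F[0-2] = +2108.2532 N (tension)
  F[1-2] = -3220.0342 N (compression)
  F[1-3] = +1475.8775 N (tension)
  F[2-3] = -410.2566 N (compression)
  Rx@0 = -3226.9500 N
  Ry@0 = -1143.2748 N
  Ry@2 = +2457.6248 N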